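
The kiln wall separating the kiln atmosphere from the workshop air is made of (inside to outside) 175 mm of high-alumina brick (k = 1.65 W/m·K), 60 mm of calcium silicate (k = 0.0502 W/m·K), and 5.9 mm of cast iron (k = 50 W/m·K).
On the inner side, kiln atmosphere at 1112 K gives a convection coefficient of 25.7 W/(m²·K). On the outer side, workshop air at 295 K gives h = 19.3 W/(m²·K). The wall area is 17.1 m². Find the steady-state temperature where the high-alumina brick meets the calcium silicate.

T ≈ 1030 K

Using the resistance-network approach (series):
R_inner film = 1/(h_i·A) = 1/(25.7×17.1) = 0.002275 K/W
R_high-alumina brick = L/(kA) = 0.175/(1.65×17.1) = 0.006202 K/W
R_calcium silicate = L/(kA) = 0.06/(0.0502×17.1) = 0.0699 K/W
R_cast iron = L/(kA) = 0.0059/(50×17.1) = 6.901×10^-6 K/W
R_outer film = 1/(h_o·A) = 1/(19.3×17.1) = 0.00303 K/W
R_total = 0.08141 K/W;  Q = ΔT/R_total = 817/0.08141 = 10040 W
T_interface = T_inner − Q·ΣR(inner→interface) = 1112 − 10000×0.008478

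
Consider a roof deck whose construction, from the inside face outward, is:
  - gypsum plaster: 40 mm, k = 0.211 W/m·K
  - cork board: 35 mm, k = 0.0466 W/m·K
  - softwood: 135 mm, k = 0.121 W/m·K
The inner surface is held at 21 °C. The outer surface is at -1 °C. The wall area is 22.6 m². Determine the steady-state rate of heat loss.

Q ≈ 242 W

Treating each layer as a thermal resistance in series:
R_gypsum plaster = L/(kA) = 0.04/(0.211×22.6) = 0.008388 K/W
R_cork board = L/(kA) = 0.035/(0.0466×22.6) = 0.03323 K/W
R_softwood = L/(kA) = 0.135/(0.121×22.6) = 0.04937 K/W
R_total = 0.09099 K/W
Q = ΔT / R_total = 22 / 0.09099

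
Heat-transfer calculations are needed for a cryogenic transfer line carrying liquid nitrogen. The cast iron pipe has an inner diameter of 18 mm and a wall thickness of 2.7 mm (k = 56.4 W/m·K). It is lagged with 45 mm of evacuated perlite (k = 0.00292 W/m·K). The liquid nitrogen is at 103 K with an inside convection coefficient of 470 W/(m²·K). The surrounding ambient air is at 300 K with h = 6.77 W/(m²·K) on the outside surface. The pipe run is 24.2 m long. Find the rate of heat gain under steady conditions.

Q ≈ 55.1 W

For a radial system each layer contributes R = ln(r_out/r_in)/(2πkL); films add R = 1/(hA).
R_inner film = 1/(h_i·2πr₁L) = 1/(470×2π×0.009×24.2) = 0.001555 K/W
R_cast iron pipe wall = ln(11.7/9)/(2π×56.4×24.2) = 3.059×10^-5 K/W
R_evacuated perlite = ln(56.7/11.7)/(2π×0.00292×24.2) = 3.555 K/W
R_outer film = 1/(h_o·2πr_oL) = 1/(6.77×2π×0.0567×24.2) = 0.01713 K/W
R_total = 3.573 K/W
Q = ΔT/R_total = 197/3.573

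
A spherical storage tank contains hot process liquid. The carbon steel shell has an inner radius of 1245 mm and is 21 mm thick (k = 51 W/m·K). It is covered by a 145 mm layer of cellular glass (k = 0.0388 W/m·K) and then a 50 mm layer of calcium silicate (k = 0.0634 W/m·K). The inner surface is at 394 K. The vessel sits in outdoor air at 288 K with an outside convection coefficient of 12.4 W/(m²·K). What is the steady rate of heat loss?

Spherical conduction: R = (1/r_in − 1/r_out)/(4πk) per layer; series-sum.
R_carbon steel shell = (1/1.245 − 1/1.266)/(4π×51) = 2.079×10^-5 K/W
R_cellular glass = (1/1.266 − 1/1.411)/(4π×0.0388) = 0.1665 K/W
R_calcium silicate = (1/1.411 − 1/1.461)/(4π×0.0634) = 0.03044 K/W
R_outer film = 1/(h·4πr_o²) = 1/(12.4×4π×1.461²) = 0.003007 K/W
R_total = 0.2 K/W
Q = ΔT/R_total = 106/0.2

Q ≈ 530 W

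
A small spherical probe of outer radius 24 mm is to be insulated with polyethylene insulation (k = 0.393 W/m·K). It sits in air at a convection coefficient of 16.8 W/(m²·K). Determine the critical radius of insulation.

r_cr ≈ 46.8 mm

For a sphere r_cr = 2k/h = 2×0.393/16.8
r_cr = 46.8 mm; since the bare radius (24 mm) is below r_cr, adding a thin layer of insulation will *increase* heat loss.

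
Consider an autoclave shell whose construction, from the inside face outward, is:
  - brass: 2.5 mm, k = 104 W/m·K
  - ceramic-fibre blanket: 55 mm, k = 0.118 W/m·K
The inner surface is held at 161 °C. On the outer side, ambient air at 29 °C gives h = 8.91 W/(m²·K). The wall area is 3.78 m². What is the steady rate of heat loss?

Using the resistance-network approach (series):
R_brass = L/(kA) = 0.0025/(104×3.78) = 6.359×10^-6 K/W
R_ceramic-fibre blanket = L/(kA) = 0.055/(0.118×3.78) = 0.1233 K/W
R_outer film = 1/(h_o·A) = 1/(8.91×3.78) = 0.02969 K/W
R_total = 0.153 K/W
Q = ΔT / R_total = 132 / 0.153

Q ≈ 863 W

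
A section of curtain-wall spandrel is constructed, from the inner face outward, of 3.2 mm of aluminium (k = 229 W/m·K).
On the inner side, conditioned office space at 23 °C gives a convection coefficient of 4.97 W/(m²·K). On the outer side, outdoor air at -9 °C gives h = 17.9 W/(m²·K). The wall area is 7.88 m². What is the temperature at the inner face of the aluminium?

Using the resistance-network approach (series):
R_inner film = 1/(h_i·A) = 1/(4.97×7.88) = 0.02553 K/W
R_aluminium = L/(kA) = 0.0032/(229×7.88) = 1.773×10^-6 K/W
R_outer film = 1/(h_o·A) = 1/(17.9×7.88) = 0.00709 K/W
R_total = 0.03263 K/W;  Q = ΔT/R_total = 32/0.03263 = 980.8 W
T_interface = T_inner − Q·ΣR(inner→interface) = 23 − 981×0.02553

T ≈ -2.04 °C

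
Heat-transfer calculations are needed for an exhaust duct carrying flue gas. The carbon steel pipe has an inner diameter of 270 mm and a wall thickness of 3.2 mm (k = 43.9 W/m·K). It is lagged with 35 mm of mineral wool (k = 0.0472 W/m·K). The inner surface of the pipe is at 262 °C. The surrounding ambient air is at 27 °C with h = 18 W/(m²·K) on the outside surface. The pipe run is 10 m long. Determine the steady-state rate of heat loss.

Radial resistances (cylindrical: R_cond = ln(r_o/r_i)/(2πkL), R_conv = 1/(h·2πrL)):
R_carbon steel pipe wall = ln(138.2/135)/(2π×43.9×10) = 8.493×10^-6 K/W
R_mineral wool = ln(173.2/138.2)/(2π×0.0472×10) = 0.07612 K/W
R_outer film = 1/(h_o·2πr_oL) = 1/(18×2π×0.1732×10) = 0.005105 K/W
R_total = 0.08123 K/W
Q = ΔT/R_total = 235/0.08123

Q ≈ 2890 W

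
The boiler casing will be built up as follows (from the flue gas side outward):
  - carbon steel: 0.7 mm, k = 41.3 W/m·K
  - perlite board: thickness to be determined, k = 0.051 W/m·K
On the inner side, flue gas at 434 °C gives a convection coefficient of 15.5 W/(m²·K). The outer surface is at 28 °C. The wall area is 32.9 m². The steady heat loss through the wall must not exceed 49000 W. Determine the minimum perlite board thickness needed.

L ≈ 10.6 mm

Thermal resistances in series:
R_inner film = 1/(h_i·A) = 1/(15.5×32.9) = 0.001961 K/W
R_carbon steel = L/(kA) = 0.0007/(41.3×32.9) = 5.152×10^-7 K/W
Sum of the known resistances R_other = 0.001961 K/W
Required total resistance R_tot = ΔT/Q_allow = 406/49000 = 0.008286 K/W
R_perlite board = R_tot − R_other = 0.006324 K/W
L = R·k·A = 0.006324×0.051×32.9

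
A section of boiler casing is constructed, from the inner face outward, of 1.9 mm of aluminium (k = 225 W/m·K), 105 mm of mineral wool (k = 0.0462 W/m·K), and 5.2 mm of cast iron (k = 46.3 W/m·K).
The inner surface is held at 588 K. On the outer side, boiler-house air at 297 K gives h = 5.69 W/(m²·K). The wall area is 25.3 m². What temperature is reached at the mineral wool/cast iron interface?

T ≈ 318 K

Series thermal resistances:
R_aluminium = L/(kA) = 0.0019/(225×25.3) = 3.338×10^-7 K/W
R_mineral wool = L/(kA) = 0.105/(0.0462×25.3) = 0.08983 K/W
R_cast iron = L/(kA) = 0.0052/(46.3×25.3) = 4.439×10^-6 K/W
R_outer film = 1/(h_o·A) = 1/(5.69×25.3) = 0.006947 K/W
R_total = 0.09678 K/W;  Q = ΔT/R_total = 291/0.09678 = 3007 W
T_interface = T_inner − Q·ΣR(inner→interface) = 588 − 3010×0.08983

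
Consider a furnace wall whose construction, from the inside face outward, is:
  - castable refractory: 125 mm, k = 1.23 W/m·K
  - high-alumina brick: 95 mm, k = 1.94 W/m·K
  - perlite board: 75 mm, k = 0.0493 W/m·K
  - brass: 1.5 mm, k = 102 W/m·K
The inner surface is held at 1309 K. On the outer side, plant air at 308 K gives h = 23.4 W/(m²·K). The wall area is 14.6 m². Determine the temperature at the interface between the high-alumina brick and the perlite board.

Model the wall as resistances in series:
R_castable refractory = L/(kA) = 0.125/(1.23×14.6) = 0.006961 K/W
R_high-alumina brick = L/(kA) = 0.095/(1.94×14.6) = 0.003354 K/W
R_perlite board = L/(kA) = 0.075/(0.0493×14.6) = 0.1042 K/W
R_brass = L/(kA) = 0.0015/(102×14.6) = 1.007×10^-6 K/W
R_outer film = 1/(h_o·A) = 1/(23.4×14.6) = 0.002927 K/W
R_total = 0.1174 K/W;  Q = ΔT/R_total = 1001/0.1174 = 8523 W
T_interface = T_inner − Q·ΣR(inner→interface) = 1309 − 8520×0.01031

T ≈ 1220 K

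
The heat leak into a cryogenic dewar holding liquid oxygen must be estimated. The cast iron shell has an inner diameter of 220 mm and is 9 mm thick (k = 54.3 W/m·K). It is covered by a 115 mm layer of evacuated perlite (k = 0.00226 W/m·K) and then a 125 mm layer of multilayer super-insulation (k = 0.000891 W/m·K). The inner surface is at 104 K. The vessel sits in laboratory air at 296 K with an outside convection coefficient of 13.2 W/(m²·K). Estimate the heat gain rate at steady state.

Each spherical layer contributes R = (1/r_i − 1/r_o)/(4πk):
R_cast iron shell = (1/0.11 − 1/0.119)/(4π×54.3) = 0.001008 K/W
R_evacuated perlite = (1/0.119 − 1/0.234)/(4π×0.00226) = 145.4 K/W
R_multilayer super-insulation = (1/0.234 − 1/0.359)/(4π×0.000891) = 132.9 K/W
R_outer film = 1/(h·4πr_o²) = 1/(13.2×4π×0.359²) = 0.04678 K/W
R_total = 278.4 K/W
Q = ΔT/R_total = 192/278.4

Q ≈ 0.69 W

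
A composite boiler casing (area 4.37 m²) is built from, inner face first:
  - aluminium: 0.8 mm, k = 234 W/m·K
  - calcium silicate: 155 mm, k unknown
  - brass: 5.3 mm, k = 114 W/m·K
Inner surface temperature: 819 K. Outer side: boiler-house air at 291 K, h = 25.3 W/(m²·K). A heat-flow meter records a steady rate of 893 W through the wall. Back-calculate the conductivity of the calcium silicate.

k ≈ 0.0609 W/(m·K)

Series thermal resistances:
R_aluminium = L/(kA) = 0.0008/(234×4.37) = 7.823×10^-7 K/W
R_brass = L/(kA) = 0.0053/(114×4.37) = 1.064×10^-5 K/W
R_outer film = 1/(h_o·A) = 1/(25.3×4.37) = 0.009045 K/W
Sum of known resistances R_other = 0.009056 K/W
Total R = ΔT/Q = 528/893 = 0.5913 K/W
R_calcium silicate = R_total − R_other = 0.5822 K/W
k = L/(R·A) = 0.155/(0.5822×4.37)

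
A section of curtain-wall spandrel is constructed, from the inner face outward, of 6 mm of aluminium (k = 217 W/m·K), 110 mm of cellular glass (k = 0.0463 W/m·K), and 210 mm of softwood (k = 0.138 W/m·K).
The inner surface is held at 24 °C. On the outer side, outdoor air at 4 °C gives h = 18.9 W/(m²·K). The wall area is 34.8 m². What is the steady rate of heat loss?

Thermal resistances in series:
R_aluminium = L/(kA) = 0.006/(217×34.8) = 7.945×10^-7 K/W
R_cellular glass = L/(kA) = 0.11/(0.0463×34.8) = 0.06827 K/W
R_softwood = L/(kA) = 0.21/(0.138×34.8) = 0.04373 K/W
R_outer film = 1/(h_o·A) = 1/(18.9×34.8) = 0.00152 K/W
R_total = 0.1135 K/W
Q = ΔT / R_total = 20 / 0.1135

Q ≈ 176 W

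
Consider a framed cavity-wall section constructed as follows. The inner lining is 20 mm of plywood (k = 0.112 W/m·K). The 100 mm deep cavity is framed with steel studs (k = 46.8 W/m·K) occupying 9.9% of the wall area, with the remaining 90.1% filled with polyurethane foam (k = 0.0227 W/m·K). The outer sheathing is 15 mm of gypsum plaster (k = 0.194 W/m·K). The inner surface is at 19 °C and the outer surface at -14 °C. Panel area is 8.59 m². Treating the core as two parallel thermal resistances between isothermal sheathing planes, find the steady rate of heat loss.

Q ≈ 1020 W

Sheathing layers in series; stud and cavity paths in parallel between them.
R_inner = 0.02/(0.112×8.59) = 0.02079 K/W
R_stud  = 0.1/(46.8×0.099×8.59) = 0.002513 K/W
R_cav   = 0.1/(0.0227×0.901×8.59) = 0.5692 K/W
1/R_core = 1/R_stud + 1/R_cav → R_core = 0.002502 K/W
R_outer = 0.015/(0.194×8.59) = 0.009001 K/W
R_total = 0.03229 K/W
Q = ΔT/R_total = 33/0.03229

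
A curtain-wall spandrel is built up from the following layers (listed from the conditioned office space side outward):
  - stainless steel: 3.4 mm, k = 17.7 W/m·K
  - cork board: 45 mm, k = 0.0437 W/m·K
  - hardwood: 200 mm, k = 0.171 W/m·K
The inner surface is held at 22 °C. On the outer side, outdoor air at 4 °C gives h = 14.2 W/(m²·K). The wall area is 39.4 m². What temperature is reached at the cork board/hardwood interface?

T ≈ 13.8 °C

Thermal resistances in series:
R_stainless steel = L/(kA) = 0.0034/(17.7×39.4) = 4.875×10^-6 K/W
R_cork board = L/(kA) = 0.045/(0.0437×39.4) = 0.02614 K/W
R_hardwood = L/(kA) = 0.2/(0.171×39.4) = 0.02969 K/W
R_outer film = 1/(h_o·A) = 1/(14.2×39.4) = 0.001787 K/W
R_total = 0.05761 K/W;  Q = ΔT/R_total = 18/0.05761 = 312.4 W
T_interface = T_inner − Q·ΣR(inner→interface) = 22 − 312×0.02614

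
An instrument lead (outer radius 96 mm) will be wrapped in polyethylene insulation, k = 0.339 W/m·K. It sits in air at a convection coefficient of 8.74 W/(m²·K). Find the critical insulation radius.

r_cr ≈ 38.8 mm

For a cylinder r_cr = k/h = 0.339/8.74
r_cr = 38.8 mm; since the bare radius (96 mm) is above r_cr, any added insulation will reduce heat loss.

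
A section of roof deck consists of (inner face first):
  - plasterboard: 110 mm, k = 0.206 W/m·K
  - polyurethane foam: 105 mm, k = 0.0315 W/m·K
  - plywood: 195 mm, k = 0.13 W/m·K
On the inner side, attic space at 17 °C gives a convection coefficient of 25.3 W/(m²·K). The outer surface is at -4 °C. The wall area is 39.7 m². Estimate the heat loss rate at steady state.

Treating each layer as a thermal resistance in series:
R_inner film = 1/(h_i·A) = 1/(25.3×39.7) = 9.956×10^-4 K/W
R_plasterboard = L/(kA) = 0.11/(0.206×39.7) = 0.01345 K/W
R_polyurethane foam = L/(kA) = 0.105/(0.0315×39.7) = 0.08396 K/W
R_plywood = L/(kA) = 0.195/(0.13×39.7) = 0.03778 K/W
R_total = 0.1362 K/W
Q = ΔT / R_total = 21 / 0.1362

Q ≈ 154 W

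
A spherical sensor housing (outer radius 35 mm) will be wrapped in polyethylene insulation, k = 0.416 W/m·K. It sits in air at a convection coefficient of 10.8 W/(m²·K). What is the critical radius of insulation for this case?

For a sphere r_cr = 2k/h = 2×0.416/10.8
r_cr = 77 mm; since the bare radius (35 mm) is below r_cr, adding a thin layer of insulation will *increase* heat loss.

r_cr ≈ 77 mm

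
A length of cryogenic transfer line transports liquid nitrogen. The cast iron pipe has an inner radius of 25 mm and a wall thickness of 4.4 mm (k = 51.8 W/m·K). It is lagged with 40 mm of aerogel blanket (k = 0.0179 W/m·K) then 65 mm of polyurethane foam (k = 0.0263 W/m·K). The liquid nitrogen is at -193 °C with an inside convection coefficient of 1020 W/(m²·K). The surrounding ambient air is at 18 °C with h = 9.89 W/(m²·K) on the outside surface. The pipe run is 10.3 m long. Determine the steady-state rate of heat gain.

Q ≈ 185 W

Radial resistances (cylindrical: R_cond = ln(r_o/r_i)/(2πkL), R_conv = 1/(h·2πrL)):
R_inner film = 1/(h_i·2πr₁L) = 1/(1020×2π×0.025×10.3) = 6.06×10^-4 K/W
R_cast iron pipe wall = ln(29.4/25)/(2π×51.8×10.3) = 4.836×10^-5 K/W
R_aerogel blanket = ln(69.4/29.4)/(2π×0.0179×10.3) = 0.7414 K/W
R_polyurethane foam = ln(134.4/69.4)/(2π×0.0263×10.3) = 0.3883 K/W
R_outer film = 1/(h_o·2πr_oL) = 1/(9.89×2π×0.1344×10.3) = 0.01162 K/W
R_total = 1.142 K/W
Q = ΔT/R_total = 211/1.142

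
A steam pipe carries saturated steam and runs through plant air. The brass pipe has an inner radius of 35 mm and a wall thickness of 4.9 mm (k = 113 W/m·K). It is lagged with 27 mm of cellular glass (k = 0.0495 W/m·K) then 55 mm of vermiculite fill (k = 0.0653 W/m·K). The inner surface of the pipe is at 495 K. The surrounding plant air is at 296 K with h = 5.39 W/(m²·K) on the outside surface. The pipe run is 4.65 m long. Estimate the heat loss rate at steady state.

Treating each annulus and film as a series resistance:
R_brass pipe wall = ln(39.9/35)/(2π×113×4.65) = 3.969×10^-5 K/W
R_cellular glass = ln(66.9/39.9)/(2π×0.0495×4.65) = 0.3574 K/W
R_vermiculite fill = ln(121.9/66.9)/(2π×0.0653×4.65) = 0.3145 K/W
R_outer film = 1/(h_o·2πr_oL) = 1/(5.39×2π×0.1219×4.65) = 0.05209 K/W
R_total = 0.724 K/W
Q = ΔT/R_total = 199/0.724

Q ≈ 275 W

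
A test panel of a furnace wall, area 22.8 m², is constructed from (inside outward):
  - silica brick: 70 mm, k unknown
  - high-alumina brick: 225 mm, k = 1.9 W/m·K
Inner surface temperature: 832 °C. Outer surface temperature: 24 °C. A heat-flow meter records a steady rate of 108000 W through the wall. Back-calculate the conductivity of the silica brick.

Using the resistance-network approach (series):
R_high-alumina brick = L/(kA) = 0.225/(1.9×22.8) = 0.005194 K/W
Sum of known resistances R_other = 0.005194 K/W
Total R = ΔT/Q = 808/108000 = 0.007481 K/W
R_silica brick = R_total − R_other = 0.002288 K/W
k = L/(R·A) = 0.07/(0.002288×22.8)

k ≈ 1.34 W/(m·K)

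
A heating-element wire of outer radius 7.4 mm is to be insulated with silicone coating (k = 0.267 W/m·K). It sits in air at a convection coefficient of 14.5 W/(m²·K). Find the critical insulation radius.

For a cylinder r_cr = k/h = 0.267/14.5
r_cr = 18.4 mm; since the bare radius (7.4 mm) is below r_cr, adding a thin layer of insulation will *increase* heat loss.

r_cr ≈ 18.4 mm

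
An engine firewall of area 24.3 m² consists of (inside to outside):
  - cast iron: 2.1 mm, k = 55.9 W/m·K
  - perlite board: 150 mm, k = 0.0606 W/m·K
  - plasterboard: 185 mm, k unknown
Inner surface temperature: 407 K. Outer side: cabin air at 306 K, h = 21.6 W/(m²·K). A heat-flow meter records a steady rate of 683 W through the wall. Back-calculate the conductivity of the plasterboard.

k ≈ 0.173 W/(m·K)

Model the wall as resistances in series:
R_cast iron = L/(kA) = 0.0021/(55.9×24.3) = 1.546×10^-6 K/W
R_perlite board = L/(kA) = 0.15/(0.0606×24.3) = 0.1019 K/W
R_outer film = 1/(h_o·A) = 1/(21.6×24.3) = 0.001905 K/W
Sum of known resistances R_other = 0.1038 K/W
Total R = ΔT/Q = 101/683 = 0.1479 K/W
R_plasterboard = R_total − R_other = 0.04411 K/W
k = L/(R·A) = 0.185/(0.04411×24.3)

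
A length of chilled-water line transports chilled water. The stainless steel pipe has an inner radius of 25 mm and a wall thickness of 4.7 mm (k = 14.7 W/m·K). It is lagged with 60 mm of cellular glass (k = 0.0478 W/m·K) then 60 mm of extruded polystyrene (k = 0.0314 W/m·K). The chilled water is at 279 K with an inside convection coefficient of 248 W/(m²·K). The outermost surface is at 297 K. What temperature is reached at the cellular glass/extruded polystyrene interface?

For a radial system each layer contributes R = ln(r_out/r_in)/(2πkL); films add R = 1/(hA).
R_inner film = 1/(h_i·2πr₁L) = 1/(248×2π×0.025×1) = 0.02567 K/W
R_stainless steel pipe wall = ln(29.7/25)/(2π×14.7×1) = 0.001865 K/W
R_cellular glass = ln(89.7/29.7)/(2π×0.0478×1) = 3.68 K/W
R_extruded polystyrene = ln(149.7/89.7)/(2π×0.0314×1) = 2.596 K/W
R_total = 6.304 K/W
Q = ΔT/R_total = 18/6.304
Q = 2.86 W/m
T_interface = T_inner + Q·ΣR(inner→interface) = 279 + 2.86×3.708

T ≈ 290 K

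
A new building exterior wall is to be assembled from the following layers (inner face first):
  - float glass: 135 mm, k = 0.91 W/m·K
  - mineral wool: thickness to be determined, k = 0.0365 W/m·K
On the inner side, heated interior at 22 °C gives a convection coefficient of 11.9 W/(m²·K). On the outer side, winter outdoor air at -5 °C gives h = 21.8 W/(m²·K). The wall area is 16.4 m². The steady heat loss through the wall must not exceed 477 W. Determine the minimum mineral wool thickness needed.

Treating each layer as a thermal resistance in series:
R_inner film = 1/(h_i·A) = 1/(11.9×16.4) = 0.005124 K/W
R_float glass = L/(kA) = 0.135/(0.91×16.4) = 0.009046 K/W
R_outer film = 1/(h_o·A) = 1/(21.8×16.4) = 0.002797 K/W
Sum of the known resistances R_other = 0.01697 K/W
Required total resistance R_tot = ΔT/Q_allow = 27/477 = 0.0566 K/W
R_mineral wool = R_tot − R_other = 0.03964 K/W
L = R·k·A = 0.03964×0.0365×16.4

L ≈ 23.7 mm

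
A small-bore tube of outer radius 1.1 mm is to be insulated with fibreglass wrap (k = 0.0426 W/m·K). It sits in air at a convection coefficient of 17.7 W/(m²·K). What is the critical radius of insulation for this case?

r_cr ≈ 2.41 mm

For a cylinder r_cr = k/h = 0.0426/17.7
r_cr = 2.41 mm; since the bare radius (1.1 mm) is below r_cr, adding a thin layer of insulation will *increase* heat loss.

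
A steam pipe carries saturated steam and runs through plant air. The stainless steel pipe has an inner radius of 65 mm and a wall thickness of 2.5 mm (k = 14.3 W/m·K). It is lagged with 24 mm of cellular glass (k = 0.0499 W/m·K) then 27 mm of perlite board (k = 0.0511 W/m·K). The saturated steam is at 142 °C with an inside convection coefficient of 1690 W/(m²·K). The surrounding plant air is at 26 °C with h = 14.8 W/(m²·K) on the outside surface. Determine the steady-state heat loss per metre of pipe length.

Per-layer cylindrical resistances, series-summed:
R_inner film = 1/(h_i·2πr₁L) = 1/(1690×2π×0.065×1) = 0.001449 K/W
R_stainless steel pipe wall = ln(67.5/65)/(2π×14.3×1) = 4.2×10^-4 K/W
R_cellular glass = ln(91.5/67.5)/(2π×0.0499×1) = 0.9703 K/W
R_perlite board = ln(118.5/91.5)/(2π×0.0511×1) = 0.8053 K/W
R_outer film = 1/(h_o·2πr_oL) = 1/(14.8×2π×0.1185×1) = 0.09075 K/W
R_total = 1.868 K/W
Q = ΔT/R_total = 116/1.868

q′ ≈ 62.1 W/m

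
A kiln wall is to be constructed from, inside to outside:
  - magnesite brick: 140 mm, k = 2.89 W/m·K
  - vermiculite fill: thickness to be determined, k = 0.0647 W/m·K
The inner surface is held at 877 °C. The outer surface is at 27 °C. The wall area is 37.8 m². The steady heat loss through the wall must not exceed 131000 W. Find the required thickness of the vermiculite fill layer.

L ≈ 12.7 mm

Series thermal resistances:
R_magnesite brick = L/(kA) = 0.14/(2.89×37.8) = 0.001282 K/W
Sum of the known resistances R_other = 0.001282 K/W
Required total resistance R_tot = ΔT/Q_allow = 850/131000 = 0.006489 K/W
R_vermiculite fill = R_tot − R_other = 0.005207 K/W
L = R·k·A = 0.005207×0.0647×37.8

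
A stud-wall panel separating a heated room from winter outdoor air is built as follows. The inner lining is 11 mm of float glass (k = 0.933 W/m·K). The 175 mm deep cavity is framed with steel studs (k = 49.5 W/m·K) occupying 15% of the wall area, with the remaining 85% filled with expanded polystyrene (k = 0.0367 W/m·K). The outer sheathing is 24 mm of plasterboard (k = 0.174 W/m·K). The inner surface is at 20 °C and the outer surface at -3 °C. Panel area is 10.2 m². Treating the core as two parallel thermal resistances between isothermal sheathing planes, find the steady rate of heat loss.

Q ≈ 1350 W

Sheathing layers in series; stud and cavity paths in parallel between them.
R_inner = 0.011/(0.933×10.2) = 0.001156 K/W
R_stud  = 0.175/(49.5×0.15×10.2) = 0.002311 K/W
R_cav   = 0.175/(0.0367×0.85×10.2) = 0.55 K/W
1/R_core = 1/R_stud + 1/R_cav → R_core = 0.002301 K/W
R_outer = 0.024/(0.174×10.2) = 0.01352 K/W
R_total = 0.01698 K/W
Q = ΔT/R_total = 23/0.01698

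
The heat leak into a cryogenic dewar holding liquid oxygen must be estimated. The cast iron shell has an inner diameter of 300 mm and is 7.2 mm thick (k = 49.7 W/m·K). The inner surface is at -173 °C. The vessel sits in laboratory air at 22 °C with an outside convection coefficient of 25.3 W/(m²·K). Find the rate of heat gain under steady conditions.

Q ≈ 1530 W

Radial (spherical) resistances in series:
R_cast iron shell = (1/0.15 − 1/0.1572)/(4π×49.7) = 4.889×10^-4 K/W
R_outer film = 1/(h·4πr_o²) = 1/(25.3×4π×0.1572²) = 0.1273 K/W
R_total = 0.1278 K/W
Q = ΔT/R_total = 195/0.1278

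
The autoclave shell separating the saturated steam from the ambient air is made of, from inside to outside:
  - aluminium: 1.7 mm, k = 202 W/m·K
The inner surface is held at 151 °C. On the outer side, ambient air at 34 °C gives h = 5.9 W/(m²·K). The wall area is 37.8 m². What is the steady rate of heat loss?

Model the wall as resistances in series:
R_aluminium = L/(kA) = 0.0017/(202×37.8) = 2.226×10^-7 K/W
R_outer film = 1/(h_o·A) = 1/(5.9×37.8) = 0.004484 K/W
R_total = 0.004484 K/W
Q = ΔT / R_total = 117 / 0.004484

Q ≈ 26100 W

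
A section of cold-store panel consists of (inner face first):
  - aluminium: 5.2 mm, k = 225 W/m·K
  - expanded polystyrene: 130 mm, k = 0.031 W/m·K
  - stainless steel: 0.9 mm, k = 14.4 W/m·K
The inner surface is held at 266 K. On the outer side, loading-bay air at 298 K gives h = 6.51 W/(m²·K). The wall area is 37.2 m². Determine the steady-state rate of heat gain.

Model the wall as resistances in series:
R_aluminium = L/(kA) = 0.0052/(225×37.2) = 6.213×10^-7 K/W
R_expanded polystyrene = L/(kA) = 0.13/(0.031×37.2) = 0.1127 K/W
R_stainless steel = L/(kA) = 0.0009/(14.4×37.2) = 1.68×10^-6 K/W
R_outer film = 1/(h_o·A) = 1/(6.51×37.2) = 0.004129 K/W
R_total = 0.1169 K/W
Q = ΔT / R_total = 32 / 0.1169

Q ≈ 274 W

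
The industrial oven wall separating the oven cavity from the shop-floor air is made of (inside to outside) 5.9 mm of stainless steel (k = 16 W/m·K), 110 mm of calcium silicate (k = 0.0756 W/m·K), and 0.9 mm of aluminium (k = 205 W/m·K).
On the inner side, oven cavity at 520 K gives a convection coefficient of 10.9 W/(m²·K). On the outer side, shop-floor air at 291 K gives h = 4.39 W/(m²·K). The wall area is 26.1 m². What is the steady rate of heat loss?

Model the wall as resistances in series:
R_inner film = 1/(h_i·A) = 1/(10.9×26.1) = 0.003515 K/W
R_stainless steel = L/(kA) = 0.0059/(16×26.1) = 1.413×10^-5 K/W
R_calcium silicate = L/(kA) = 0.11/(0.0756×26.1) = 0.05575 K/W
R_aluminium = L/(kA) = 0.0009/(205×26.1) = 1.682×10^-7 K/W
R_outer film = 1/(h_o·A) = 1/(4.39×26.1) = 0.008728 K/W
R_total = 0.06801 K/W
Q = ΔT / R_total = 229 / 0.06801

Q ≈ 3370 W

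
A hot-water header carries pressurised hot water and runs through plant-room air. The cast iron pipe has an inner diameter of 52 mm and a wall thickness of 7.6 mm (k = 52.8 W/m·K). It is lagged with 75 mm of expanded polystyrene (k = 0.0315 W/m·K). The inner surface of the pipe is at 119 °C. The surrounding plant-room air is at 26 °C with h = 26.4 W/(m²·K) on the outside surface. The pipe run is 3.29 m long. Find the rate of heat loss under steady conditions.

Q ≈ 51.1 W

Per-layer cylindrical resistances, series-summed:
R_cast iron pipe wall = ln(33.6/26)/(2π×52.8×3.29) = 2.349×10^-4 K/W
R_expanded polystyrene = ln(108.6/33.6)/(2π×0.0315×3.29) = 1.802 K/W
R_outer film = 1/(h_o·2πr_oL) = 1/(26.4×2π×0.1086×3.29) = 0.01687 K/W
R_total = 1.819 K/W
Q = ΔT/R_total = 93/1.819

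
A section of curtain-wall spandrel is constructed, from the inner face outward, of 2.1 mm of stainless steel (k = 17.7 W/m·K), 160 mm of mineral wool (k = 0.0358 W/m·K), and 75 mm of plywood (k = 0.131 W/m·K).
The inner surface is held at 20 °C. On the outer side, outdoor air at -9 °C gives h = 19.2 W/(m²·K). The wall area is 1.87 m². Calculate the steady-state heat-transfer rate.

Using the resistance-network approach (series):
R_stainless steel = L/(kA) = 0.0021/(17.7×1.87) = 6.345×10^-5 K/W
R_mineral wool = L/(kA) = 0.16/(0.0358×1.87) = 2.39 K/W
R_plywood = L/(kA) = 0.075/(0.131×1.87) = 0.3062 K/W
R_outer film = 1/(h_o·A) = 1/(19.2×1.87) = 0.02785 K/W
R_total = 2.724 K/W
Q = ΔT / R_total = 29 / 2.724

Q ≈ 10.6 W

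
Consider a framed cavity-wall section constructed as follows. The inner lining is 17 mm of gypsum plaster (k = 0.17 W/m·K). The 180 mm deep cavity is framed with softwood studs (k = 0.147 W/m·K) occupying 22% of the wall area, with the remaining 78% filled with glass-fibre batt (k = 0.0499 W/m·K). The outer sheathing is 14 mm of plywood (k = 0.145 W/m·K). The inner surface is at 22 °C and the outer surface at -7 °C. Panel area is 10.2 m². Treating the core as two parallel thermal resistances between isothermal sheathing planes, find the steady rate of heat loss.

Q ≈ 109 W

Sheathing layers in series; stud and cavity paths in parallel between them.
R_inner = 0.017/(0.17×10.2) = 0.009804 K/W
R_stud  = 0.18/(0.147×0.22×10.2) = 0.5457 K/W
R_cav   = 0.18/(0.0499×0.78×10.2) = 0.4534 K/W
1/R_core = 1/R_stud + 1/R_cav → R_core = 0.2476 K/W
R_outer = 0.014/(0.145×10.2) = 0.009466 K/W
R_total = 0.2669 K/W
Q = ΔT/R_total = 29/0.2669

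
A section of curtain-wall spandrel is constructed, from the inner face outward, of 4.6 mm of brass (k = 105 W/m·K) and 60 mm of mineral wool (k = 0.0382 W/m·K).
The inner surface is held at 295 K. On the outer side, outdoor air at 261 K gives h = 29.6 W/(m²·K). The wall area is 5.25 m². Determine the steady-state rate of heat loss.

Q ≈ 111 W

Thermal resistances in series:
R_brass = L/(kA) = 0.0046/(105×5.25) = 8.345×10^-6 K/W
R_mineral wool = L/(kA) = 0.06/(0.0382×5.25) = 0.2992 K/W
R_outer film = 1/(h_o·A) = 1/(29.6×5.25) = 0.006435 K/W
R_total = 0.3056 K/W
Q = ΔT / R_total = 34 / 0.3056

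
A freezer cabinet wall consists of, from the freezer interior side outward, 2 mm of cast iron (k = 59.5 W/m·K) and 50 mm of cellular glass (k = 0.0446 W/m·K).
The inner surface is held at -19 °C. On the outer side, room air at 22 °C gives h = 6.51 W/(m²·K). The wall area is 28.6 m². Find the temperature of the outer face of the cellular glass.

T ≈ 17.1 °C

Treating each layer as a thermal resistance in series:
R_cast iron = L/(kA) = 0.002/(59.5×28.6) = 1.175×10^-6 K/W
R_cellular glass = L/(kA) = 0.05/(0.0446×28.6) = 0.0392 K/W
R_outer film = 1/(h_o·A) = 1/(6.51×28.6) = 0.005371 K/W
R_total = 0.04457 K/W;  Q = ΔT/R_total = 41/0.04457 = 919.9 W
T_interface = T_inner + Q·ΣR(inner→interface) = -19 + 920×0.0392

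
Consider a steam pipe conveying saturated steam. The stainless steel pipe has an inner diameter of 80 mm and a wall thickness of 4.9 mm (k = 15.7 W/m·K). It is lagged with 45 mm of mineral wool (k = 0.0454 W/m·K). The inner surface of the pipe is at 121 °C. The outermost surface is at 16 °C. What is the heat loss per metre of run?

For a radial system each layer contributes R = ln(r_out/r_in)/(2πkL); films add R = 1/(hA).
R_stainless steel pipe wall = ln(44.9/40)/(2π×15.7×1) = 0.001171 K/W
R_mineral wool = ln(89.9/44.9)/(2π×0.0454×1) = 2.434 K/W
R_total = 2.435 K/W
Q = ΔT/R_total = 105/2.435

q′ ≈ 43.1 W/m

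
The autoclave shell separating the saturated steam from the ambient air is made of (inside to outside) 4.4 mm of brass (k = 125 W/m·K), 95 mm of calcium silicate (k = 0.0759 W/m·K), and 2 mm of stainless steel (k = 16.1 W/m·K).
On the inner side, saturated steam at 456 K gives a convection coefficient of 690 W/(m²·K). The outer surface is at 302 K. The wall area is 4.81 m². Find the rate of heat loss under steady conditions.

Using the resistance-network approach (series):
R_inner film = 1/(h_i·A) = 1/(690×4.81) = 3.013×10^-4 K/W
R_brass = L/(kA) = 0.0044/(125×4.81) = 7.318×10^-6 K/W
R_calcium silicate = L/(kA) = 0.095/(0.0759×4.81) = 0.2602 K/W
R_stainless steel = L/(kA) = 0.002/(16.1×4.81) = 2.583×10^-5 K/W
R_total = 0.2606 K/W
Q = ΔT / R_total = 154 / 0.2606

Q ≈ 591 W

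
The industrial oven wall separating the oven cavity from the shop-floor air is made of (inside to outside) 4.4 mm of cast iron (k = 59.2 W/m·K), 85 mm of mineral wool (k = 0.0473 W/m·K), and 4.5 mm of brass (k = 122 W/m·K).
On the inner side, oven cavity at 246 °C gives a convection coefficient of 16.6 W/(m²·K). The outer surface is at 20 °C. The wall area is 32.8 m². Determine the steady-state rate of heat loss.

Q ≈ 3990 W

Treating each layer as a thermal resistance in series:
R_inner film = 1/(h_i·A) = 1/(16.6×32.8) = 0.001837 K/W
R_cast iron = L/(kA) = 0.0044/(59.2×32.8) = 2.266×10^-6 K/W
R_mineral wool = L/(kA) = 0.085/(0.0473×32.8) = 0.05479 K/W
R_brass = L/(kA) = 0.0045/(122×32.8) = 1.125×10^-6 K/W
R_total = 0.05663 K/W
Q = ΔT / R_total = 226 / 0.05663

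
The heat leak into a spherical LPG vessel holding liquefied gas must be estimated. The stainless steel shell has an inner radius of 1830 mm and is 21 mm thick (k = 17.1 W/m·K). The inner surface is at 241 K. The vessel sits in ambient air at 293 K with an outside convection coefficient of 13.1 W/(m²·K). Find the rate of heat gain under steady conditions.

Q ≈ 28900 W

For a spherical shell R = (1/r₁ − 1/r₂)/(4πk); film R = 1/(h·4πr²). In series:
R_stainless steel shell = (1/1.83 − 1/1.851)/(4π×17.1) = 2.885×10^-5 K/W
R_outer film = 1/(h·4πr_o²) = 1/(13.1×4π×1.851²) = 0.001773 K/W
R_total = 0.001802 K/W
Q = ΔT/R_total = 52/0.001802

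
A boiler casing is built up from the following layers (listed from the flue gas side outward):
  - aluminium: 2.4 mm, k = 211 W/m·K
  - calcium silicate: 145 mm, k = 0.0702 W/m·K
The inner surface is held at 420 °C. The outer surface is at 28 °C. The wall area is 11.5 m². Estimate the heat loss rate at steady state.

Q ≈ 2180 W

Series thermal resistances:
R_aluminium = L/(kA) = 0.0024/(211×11.5) = 9.891×10^-7 K/W
R_calcium silicate = L/(kA) = 0.145/(0.0702×11.5) = 0.1796 K/W
R_total = 0.1796 K/W
Q = ΔT / R_total = 392 / 0.1796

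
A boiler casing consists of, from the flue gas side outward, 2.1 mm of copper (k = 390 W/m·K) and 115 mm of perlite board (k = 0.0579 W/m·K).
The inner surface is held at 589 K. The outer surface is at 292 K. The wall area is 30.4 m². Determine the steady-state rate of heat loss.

Model the wall as resistances in series:
R_copper = L/(kA) = 0.0021/(390×30.4) = 1.771×10^-7 K/W
R_perlite board = L/(kA) = 0.115/(0.0579×30.4) = 0.06533 K/W
R_total = 0.06534 K/W
Q = ΔT / R_total = 297 / 0.06534

Q ≈ 4550 W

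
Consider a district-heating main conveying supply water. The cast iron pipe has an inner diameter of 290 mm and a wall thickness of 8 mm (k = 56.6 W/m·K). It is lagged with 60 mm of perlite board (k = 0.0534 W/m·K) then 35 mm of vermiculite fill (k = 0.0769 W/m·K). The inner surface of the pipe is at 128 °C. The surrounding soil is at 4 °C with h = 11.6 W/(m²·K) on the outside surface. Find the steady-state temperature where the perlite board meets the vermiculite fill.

Per-layer cylindrical resistances, series-summed:
R_cast iron pipe wall = ln(153/145)/(2π×56.6×1) = 1.51×10^-4 K/W
R_perlite board = ln(213/153)/(2π×0.0534×1) = 0.9861 K/W
R_vermiculite fill = ln(248/213)/(2π×0.0769×1) = 0.3149 K/W
R_outer film = 1/(h_o·2πr_oL) = 1/(11.6×2π×0.248×1) = 0.05532 K/W
R_total = 1.356 K/W
Q = ΔT/R_total = 124/1.356
Q = 91.4 W/m
T_interface = T_inner − Q·ΣR(inner→interface) = 128 − 91.4×0.9862

T ≈ 37.8 °C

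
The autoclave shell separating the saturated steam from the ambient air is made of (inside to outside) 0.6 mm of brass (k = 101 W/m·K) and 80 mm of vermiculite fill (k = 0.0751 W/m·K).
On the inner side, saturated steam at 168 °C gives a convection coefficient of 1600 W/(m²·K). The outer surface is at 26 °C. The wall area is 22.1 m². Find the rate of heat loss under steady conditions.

Q ≈ 2940 W

Treating each layer as a thermal resistance in series:
R_inner film = 1/(h_i·A) = 1/(1600×22.1) = 2.828×10^-5 K/W
R_brass = L/(kA) = 0.0006/(101×22.1) = 2.688×10^-7 K/W
R_vermiculite fill = L/(kA) = 0.08/(0.0751×22.1) = 0.0482 K/W
R_total = 0.04823 K/W
Q = ΔT / R_total = 142 / 0.04823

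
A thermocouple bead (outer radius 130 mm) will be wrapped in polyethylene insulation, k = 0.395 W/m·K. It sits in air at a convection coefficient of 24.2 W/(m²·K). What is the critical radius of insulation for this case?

r_cr ≈ 32.6 mm

For a sphere r_cr = 2k/h = 2×0.395/24.2
r_cr = 32.6 mm; since the bare radius (130 mm) is above r_cr, any added insulation will reduce heat loss.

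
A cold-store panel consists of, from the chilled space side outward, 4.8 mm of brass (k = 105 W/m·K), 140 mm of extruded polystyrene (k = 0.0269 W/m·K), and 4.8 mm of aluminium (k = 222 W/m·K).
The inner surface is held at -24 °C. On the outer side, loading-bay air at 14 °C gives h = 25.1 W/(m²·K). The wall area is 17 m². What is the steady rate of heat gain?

Q ≈ 123 W

Series thermal resistances:
R_brass = L/(kA) = 0.0048/(105×17) = 2.689×10^-6 K/W
R_extruded polystyrene = L/(kA) = 0.14/(0.0269×17) = 0.3061 K/W
R_aluminium = L/(kA) = 0.0048/(222×17) = 1.272×10^-6 K/W
R_outer film = 1/(h_o·A) = 1/(25.1×17) = 0.002344 K/W
R_total = 0.3085 K/W
Q = ΔT / R_total = 38 / 0.3085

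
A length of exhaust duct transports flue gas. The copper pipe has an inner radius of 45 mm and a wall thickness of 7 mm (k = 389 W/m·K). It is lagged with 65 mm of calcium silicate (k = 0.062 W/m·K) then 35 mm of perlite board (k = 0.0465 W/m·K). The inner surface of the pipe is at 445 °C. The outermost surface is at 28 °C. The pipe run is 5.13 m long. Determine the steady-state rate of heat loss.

Radial resistances (cylindrical: R_cond = ln(r_o/r_i)/(2πkL), R_conv = 1/(h·2πrL)):
R_copper pipe wall = ln(52/45)/(2π×389×5.13) = 1.153×10^-5 K/W
R_calcium silicate = ln(117/52)/(2π×0.062×5.13) = 0.4058 K/W
R_perlite board = ln(152/117)/(2π×0.0465×5.13) = 0.1746 K/W
R_total = 0.5804 K/W
Q = ΔT/R_total = 417/0.5804

Q ≈ 718 W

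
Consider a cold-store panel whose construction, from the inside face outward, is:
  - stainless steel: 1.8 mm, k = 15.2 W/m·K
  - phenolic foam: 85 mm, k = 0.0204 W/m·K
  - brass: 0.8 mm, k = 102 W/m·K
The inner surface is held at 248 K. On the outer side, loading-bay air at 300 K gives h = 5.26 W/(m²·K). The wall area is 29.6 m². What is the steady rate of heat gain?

Using the resistance-network approach (series):
R_stainless steel = L/(kA) = 0.0018/(15.2×29.6) = 4.001×10^-6 K/W
R_phenolic foam = L/(kA) = 0.085/(0.0204×29.6) = 0.1408 K/W
R_brass = L/(kA) = 0.0008/(102×29.6) = 2.65×10^-7 K/W
R_outer film = 1/(h_o·A) = 1/(5.26×29.6) = 0.006423 K/W
R_total = 0.1472 K/W
Q = ΔT / R_total = 52 / 0.1472

Q ≈ 353 W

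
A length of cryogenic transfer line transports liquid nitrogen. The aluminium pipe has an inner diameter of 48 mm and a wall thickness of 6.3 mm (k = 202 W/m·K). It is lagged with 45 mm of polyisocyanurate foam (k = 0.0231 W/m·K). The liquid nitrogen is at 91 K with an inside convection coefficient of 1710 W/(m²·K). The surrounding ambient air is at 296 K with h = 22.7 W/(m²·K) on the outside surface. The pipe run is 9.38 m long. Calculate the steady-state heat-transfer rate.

Q ≈ 302 W

Per-layer cylindrical resistances, series-summed:
R_inner film = 1/(h_i·2πr₁L) = 1/(1710×2π×0.024×9.38) = 4.134×10^-4 K/W
R_aluminium pipe wall = ln(30.3/24)/(2π×202×9.38) = 1.958×10^-5 K/W
R_polyisocyanurate foam = ln(75.3/30.3)/(2π×0.0231×9.38) = 0.6687 K/W
R_outer film = 1/(h_o·2πr_oL) = 1/(22.7×2π×0.0753×9.38) = 0.009927 K/W
R_total = 0.679 K/W
Q = ΔT/R_total = 205/0.679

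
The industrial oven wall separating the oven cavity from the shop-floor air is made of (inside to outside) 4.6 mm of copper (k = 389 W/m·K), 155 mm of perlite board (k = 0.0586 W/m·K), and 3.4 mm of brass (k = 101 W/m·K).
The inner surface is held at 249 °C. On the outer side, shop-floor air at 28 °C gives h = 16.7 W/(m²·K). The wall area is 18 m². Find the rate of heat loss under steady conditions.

Model the wall as resistances in series:
R_copper = L/(kA) = 0.0046/(389×18) = 6.57×10^-7 K/W
R_perlite board = L/(kA) = 0.155/(0.0586×18) = 0.1469 K/W
R_brass = L/(kA) = 0.0034/(101×18) = 1.87×10^-6 K/W
R_outer film = 1/(h_o·A) = 1/(16.7×18) = 0.003327 K/W
R_total = 0.1503 K/W
Q = ΔT / R_total = 221 / 0.1503

Q ≈ 1470 W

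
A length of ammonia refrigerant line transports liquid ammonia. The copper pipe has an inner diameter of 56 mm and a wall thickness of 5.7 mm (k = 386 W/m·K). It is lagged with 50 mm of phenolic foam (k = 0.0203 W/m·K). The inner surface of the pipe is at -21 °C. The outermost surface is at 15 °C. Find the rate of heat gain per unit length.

Treating each annulus and film as a series resistance:
R_copper pipe wall = ln(33.7/28)/(2π×386×1) = 7.64×10^-5 K/W
R_phenolic foam = ln(83.7/33.7)/(2π×0.0203×1) = 7.133 K/W
R_total = 7.133 K/W
Q = ΔT/R_total = 36/7.133

q′ ≈ 5.05 W/m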